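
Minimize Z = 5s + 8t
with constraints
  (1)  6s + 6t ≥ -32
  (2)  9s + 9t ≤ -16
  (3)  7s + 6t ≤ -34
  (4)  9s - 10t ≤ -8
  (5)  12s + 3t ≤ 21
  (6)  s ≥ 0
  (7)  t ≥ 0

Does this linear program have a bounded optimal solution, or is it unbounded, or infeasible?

infeasible

The boundaries 6s + 6t = -32 and t = 0 meet at (-16/3, 0), but that point violates s ≥ 0. Every candidate vertex is excluded by some other constraint, so the feasible region is empty.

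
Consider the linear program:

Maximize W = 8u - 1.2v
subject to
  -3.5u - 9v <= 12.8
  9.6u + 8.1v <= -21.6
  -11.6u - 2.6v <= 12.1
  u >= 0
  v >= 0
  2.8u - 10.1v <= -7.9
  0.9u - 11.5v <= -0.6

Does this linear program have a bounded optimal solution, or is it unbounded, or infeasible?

The boundaries u = 0 and 2.8u - 10.1v = -7.9 meet at (0, 79/101), but that point violates 9.6u + 8.1v ≤ -21.6. Every candidate vertex is excluded by some other constraint, so the feasible region is empty.

infeasible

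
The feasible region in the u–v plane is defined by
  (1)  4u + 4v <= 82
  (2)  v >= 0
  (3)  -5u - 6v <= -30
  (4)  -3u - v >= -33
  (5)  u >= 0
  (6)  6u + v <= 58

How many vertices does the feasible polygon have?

6

Intersecting each pair of boundary lines and keeping only the points that satisfy every inequality leaves:
  (25/4, 57/4)
  (0, 41/2)
  (6, 0)
  (29/3, 0)
  (0, 5)
  (25/3, 8)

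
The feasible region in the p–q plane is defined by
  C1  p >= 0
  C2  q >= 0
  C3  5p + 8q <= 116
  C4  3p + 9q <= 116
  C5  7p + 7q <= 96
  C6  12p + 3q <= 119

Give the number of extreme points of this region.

5

The feasible vertices (each the meet of two boundaries and inside every other half-plane) are:
  (0, 0)
  (0, 116/9)
  (119/12, 0)
  (26/21, 262/21)
  (545/63, 319/63)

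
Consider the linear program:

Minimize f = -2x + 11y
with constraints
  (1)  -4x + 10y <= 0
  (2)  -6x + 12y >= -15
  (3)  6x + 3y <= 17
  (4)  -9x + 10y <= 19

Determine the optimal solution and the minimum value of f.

Vertices and f = -2x + 11y:
  (85/36, 17/18) → f = 17/3
  (-19/5, -38/25) → f = -228/25
  (83/30, 2/15) → f = -61/15
  (-63/8, -83/16) → f = -661/16

At the optimal vertex, -6x + 12y = -15 and -9x + 10y = 19.
Solving simultaneously gives x = -63/8, y = -83/16.

x = -63/8, y = -83/16, minimum f = -661/16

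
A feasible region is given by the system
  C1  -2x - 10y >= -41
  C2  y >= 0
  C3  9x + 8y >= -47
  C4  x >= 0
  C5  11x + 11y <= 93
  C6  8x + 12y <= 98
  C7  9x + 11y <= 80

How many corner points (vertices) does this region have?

Pairwise boundary intersections that survive every other constraint:
  (0, 41/10)
  (349/68, 209/68)
  (0, 0)
  (93/11, 0)
  (13/2, 43/22)

5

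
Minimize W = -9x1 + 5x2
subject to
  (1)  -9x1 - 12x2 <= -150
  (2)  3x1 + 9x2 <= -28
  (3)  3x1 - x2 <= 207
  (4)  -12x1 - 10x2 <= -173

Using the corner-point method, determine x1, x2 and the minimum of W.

x1 = 878/15, x2 = -157/5, minimum W = -3419/5

Feasible corners and W = -9x1 + 5x2:
  (562/15, -78/5) → W = -2076/5
  (878/15, -157/5) → W = -3419/5
  (367/6, -47/2) → W = -668

At the optimal vertex, -9x1 - 12x2 = -150 and 3x1 - x2 = 207.
Solving simultaneously gives x1 = 878/15, x2 = -157/5.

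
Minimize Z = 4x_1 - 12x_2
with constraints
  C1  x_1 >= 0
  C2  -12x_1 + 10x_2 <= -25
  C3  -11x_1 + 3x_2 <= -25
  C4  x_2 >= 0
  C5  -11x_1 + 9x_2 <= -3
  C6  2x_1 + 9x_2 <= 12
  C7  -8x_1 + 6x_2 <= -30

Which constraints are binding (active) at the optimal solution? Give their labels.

Extreme points and Z = 4x_1 - 12x_2:
  (6, 0) → Z = 24
  (15/4, 0) → Z = 15
  (57/14, 3/7) → Z = 78/7

The minimum is at (57/14, 3/7). Substituting into each constraint, equality holds for C6 and C7; the remaining constraints have slack.

C6 and C7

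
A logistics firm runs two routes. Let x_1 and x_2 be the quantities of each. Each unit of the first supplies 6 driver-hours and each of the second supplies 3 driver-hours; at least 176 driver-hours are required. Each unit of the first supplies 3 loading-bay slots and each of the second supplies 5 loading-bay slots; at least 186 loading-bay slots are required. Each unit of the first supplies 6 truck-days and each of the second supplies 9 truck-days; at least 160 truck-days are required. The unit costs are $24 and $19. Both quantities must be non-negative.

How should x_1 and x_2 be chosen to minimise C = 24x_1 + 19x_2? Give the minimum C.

The feasible region is unbounded (it extends along (0, 1), (1, 0)), but C strictly increases along every unbounded feasible direction, so there is no improving ray and the minimum is attained at a vertex.

At the optimal vertex, 6x_1 + 3x_2 = 176 and 3x_1 + 5x_2 = 186.
Solving simultaneously gives x_1 = 46/3, x_2 = 28.

x_1 = 46/3, x_2 = 28, minimum C = 900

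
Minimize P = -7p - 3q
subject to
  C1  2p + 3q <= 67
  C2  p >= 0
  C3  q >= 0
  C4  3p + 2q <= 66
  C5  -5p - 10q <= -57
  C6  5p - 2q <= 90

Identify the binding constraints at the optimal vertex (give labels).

Corner points and P = -7p - 3q:
  (0, 67/3) → P = -67
  (64/5, 69/5) → P = -131
  (0, 57/10) → P = -171/10
  (57/5, 0) → P = -399/5
  (18, 0) → P = -126
  (39/2, 15/4) → P = -591/4

The minimum is at (39/2, 15/4). Substituting into each constraint, equality holds for C4 and C6; the remaining constraints have slack.

C4 and C6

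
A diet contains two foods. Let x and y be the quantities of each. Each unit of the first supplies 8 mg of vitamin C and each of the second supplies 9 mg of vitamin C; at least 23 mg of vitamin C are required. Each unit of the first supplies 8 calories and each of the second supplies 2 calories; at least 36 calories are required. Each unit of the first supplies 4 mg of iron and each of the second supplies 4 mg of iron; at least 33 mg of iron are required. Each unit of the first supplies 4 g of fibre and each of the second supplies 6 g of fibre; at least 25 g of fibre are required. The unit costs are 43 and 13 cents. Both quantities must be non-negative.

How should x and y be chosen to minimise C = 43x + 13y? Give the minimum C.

Feasible corners and C = 43x + 13y:
  (0, 18) → C = 234
  (33/4, 0) → C = 1419/4
  (13/4, 5) → C = 819/4
The feasible region is unbounded (it extends along (0, 1), (1, 0)), but C strictly increases along every unbounded feasible direction, so there is no improving ray and the minimum is attained at a vertex.

At the optimal vertex, 8x + 2y = 36 and 4x + 4y = 33.
Solving simultaneously gives x = 13/4, y = 5.

x = 13/4, y = 5, minimum C = 819/4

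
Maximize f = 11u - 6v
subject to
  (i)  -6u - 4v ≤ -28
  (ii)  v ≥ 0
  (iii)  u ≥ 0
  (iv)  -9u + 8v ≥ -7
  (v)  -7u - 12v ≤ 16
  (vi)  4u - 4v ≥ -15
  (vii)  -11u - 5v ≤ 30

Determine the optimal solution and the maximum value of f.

u = 37, v = 163/4, maximum f = 325/2

Corner points and f = 11u - 6v:
  (3, 5/2) → f = 18
  (13/10, 101/20) → f = -16
  (37, 163/4) → f = 325/2

The optimum lies where -9u + 8v = -7 and 4u - 4v = -15.
Solving simultaneously gives u = 37, v = 163/4.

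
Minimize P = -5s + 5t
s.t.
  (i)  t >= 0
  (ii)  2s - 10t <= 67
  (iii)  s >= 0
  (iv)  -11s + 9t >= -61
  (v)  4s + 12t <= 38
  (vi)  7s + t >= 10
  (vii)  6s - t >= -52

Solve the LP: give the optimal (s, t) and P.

s = 61/11, t = 0, minimum P = -305/11

Corner points and P = -5s + 5t:
  (61/11, 0) → P = -305/11
  (10/7, 0) → P = -50/7
  (179/28, 29/28) → P = -375/14
  (41/40, 113/40) → P = 9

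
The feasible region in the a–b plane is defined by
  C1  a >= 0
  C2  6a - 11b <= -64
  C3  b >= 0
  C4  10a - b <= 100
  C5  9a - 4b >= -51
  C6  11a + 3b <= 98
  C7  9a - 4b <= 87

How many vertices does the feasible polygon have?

Intersecting each pair of boundary lines and keeping only the points that satisfy every inequality leaves:
  (0, 64/11)
  (0, 51/4)
  (886/139, 1292/139)
  (239/71, 1443/71)

4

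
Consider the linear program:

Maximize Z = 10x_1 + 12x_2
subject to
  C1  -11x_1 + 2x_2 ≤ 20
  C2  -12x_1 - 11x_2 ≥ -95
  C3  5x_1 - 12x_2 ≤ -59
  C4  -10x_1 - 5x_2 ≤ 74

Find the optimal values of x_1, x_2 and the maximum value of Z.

Extreme points and Z = 10x_1 + 12x_2:
  (-6/29, 257/29) → Z = 3024/29
  (-1, 9/2) → Z = 44
  (491/199, 1183/199) → Z = 19106/199

x_1 = -6/29, x_2 = 257/29, maximum Z = 3024/29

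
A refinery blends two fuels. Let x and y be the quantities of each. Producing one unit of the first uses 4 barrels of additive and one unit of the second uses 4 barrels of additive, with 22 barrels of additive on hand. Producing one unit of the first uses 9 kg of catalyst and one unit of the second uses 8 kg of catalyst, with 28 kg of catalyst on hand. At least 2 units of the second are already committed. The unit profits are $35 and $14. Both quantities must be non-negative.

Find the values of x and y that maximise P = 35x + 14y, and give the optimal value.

Extreme points and P = 35x + 14y:
  (0, 7/2) → P = 49
  (0, 2) → P = 28
  (4/3, 2) → P = 224/3

The binding constraints are 9x + 8y = 28 and y = 2.
Solving simultaneously gives x = 4/3, y = 2.

x = 4/3, y = 2, maximum P = 224/3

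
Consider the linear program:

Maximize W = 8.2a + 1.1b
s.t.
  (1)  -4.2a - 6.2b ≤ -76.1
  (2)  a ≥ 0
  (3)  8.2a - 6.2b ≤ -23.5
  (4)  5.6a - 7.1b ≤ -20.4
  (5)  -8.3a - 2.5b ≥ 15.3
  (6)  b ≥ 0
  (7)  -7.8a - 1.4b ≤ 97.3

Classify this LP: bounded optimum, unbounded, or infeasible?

infeasible

The boundaries -4.2a - 6.2b = -76.1 and a = 0 meet at (0, 761/62), but that point violates -8.3a - 2.5b ≥ 15.3. Every candidate vertex is excluded by some other constraint, so the feasible region is empty.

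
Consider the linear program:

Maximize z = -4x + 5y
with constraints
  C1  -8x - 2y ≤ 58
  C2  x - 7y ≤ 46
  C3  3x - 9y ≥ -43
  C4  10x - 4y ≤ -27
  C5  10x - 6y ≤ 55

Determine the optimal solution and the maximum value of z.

x = -304/39, y = 85/39, maximum z = 547/13

Corner points and z = -4x + 5y:
  (-304/39, 85/39) → z = 547/13
  (-11/2, -7) → z = -13
  (-71/78, 349/78) → z = 2029/78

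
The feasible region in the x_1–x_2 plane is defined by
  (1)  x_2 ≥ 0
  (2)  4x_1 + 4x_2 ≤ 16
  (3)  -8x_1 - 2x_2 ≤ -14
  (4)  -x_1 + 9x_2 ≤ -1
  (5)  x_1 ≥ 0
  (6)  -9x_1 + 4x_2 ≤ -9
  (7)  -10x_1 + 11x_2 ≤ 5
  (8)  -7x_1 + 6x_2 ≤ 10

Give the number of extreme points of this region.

4

The feasible vertices (each the meet of two boundaries and inside every other half-plane) are:
  (4, 0)
  (7/4, 0)
  (37/10, 3/10)
  (64/37, 3/37)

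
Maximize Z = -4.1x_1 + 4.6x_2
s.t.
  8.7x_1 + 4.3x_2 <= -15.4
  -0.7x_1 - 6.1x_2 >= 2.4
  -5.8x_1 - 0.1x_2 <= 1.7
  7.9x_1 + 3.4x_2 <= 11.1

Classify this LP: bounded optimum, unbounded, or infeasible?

Vertices and Z = -4.1x_1 + 4.6x_2:
  (-577/2407, -257/83) → Z = -319181/24070
  (10009/439, -21823/439) → Z = -1414227/4390
The feasible region has finitely many vertices and no improving ray; the maximum is -319181/24070 at (-577/2407, -257/83).

bounded optimum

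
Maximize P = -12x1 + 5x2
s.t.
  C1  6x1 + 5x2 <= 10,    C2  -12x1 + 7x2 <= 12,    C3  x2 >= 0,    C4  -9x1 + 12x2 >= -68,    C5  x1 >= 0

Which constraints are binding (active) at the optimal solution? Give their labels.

Vertices and P = -12x1 + 5x2:
  (5/51, 32/17) → P = 140/17
  (5/3, 0) → P = -20
  (0, 12/7) → P = 60/7
  (0, 0) → P = 0

The maximum is at (0, 12/7). Substituting into each constraint, equality holds for C2 and C5; the remaining constraints have slack.

C2 and C5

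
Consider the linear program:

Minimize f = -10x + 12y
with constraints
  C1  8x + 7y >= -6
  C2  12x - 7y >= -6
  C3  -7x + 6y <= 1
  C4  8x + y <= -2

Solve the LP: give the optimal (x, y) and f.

Extreme points and f = -10x + 12y:
  (-43/97, -34/97) → f = 22/97
  (-1/6, -2/3) → f = -19/3
  (-13/55, -6/55) → f = 58/55

At the optimal vertex, 8x + 7y = -6 and 8x + y = -2.
Solving simultaneously gives x = -1/6, y = -2/3.

x = -1/6, y = -2/3, minimum f = -19/3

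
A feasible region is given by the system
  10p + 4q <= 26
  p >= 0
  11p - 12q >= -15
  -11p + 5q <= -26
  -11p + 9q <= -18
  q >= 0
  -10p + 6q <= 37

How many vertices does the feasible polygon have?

3

The feasible vertices (each the meet of two boundaries and inside every other half-plane) are:
  (117/47, 13/47)
  (13/5, 0)
  (26/11, 0)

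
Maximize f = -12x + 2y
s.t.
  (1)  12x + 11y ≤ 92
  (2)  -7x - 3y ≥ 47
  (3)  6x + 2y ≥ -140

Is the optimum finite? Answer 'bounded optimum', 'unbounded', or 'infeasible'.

bounded optimum

Vertices and f = -12x + 2y:
  (-793/41, 1208/41) → f = 11932/41
  (-862/21, 372/7) → f = 4192/7
The feasible region has finitely many vertices and no improving ray; the maximum is 4192/7 at (-862/21, 372/7).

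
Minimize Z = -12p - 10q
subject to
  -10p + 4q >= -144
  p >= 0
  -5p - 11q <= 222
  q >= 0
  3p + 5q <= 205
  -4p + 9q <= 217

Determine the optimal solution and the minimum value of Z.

p = 770/31, q = 809/31, minimum Z = -17330/31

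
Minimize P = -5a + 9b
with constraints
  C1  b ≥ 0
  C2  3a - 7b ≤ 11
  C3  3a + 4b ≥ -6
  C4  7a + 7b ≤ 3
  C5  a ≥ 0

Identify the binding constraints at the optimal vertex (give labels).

C1 and C4

Extreme points and P = -5a + 9b:
  (3/7, 0) → P = -15/7
  (0, 0) → P = 0
  (0, 3/7) → P = 27/7

The minimum is at (3/7, 0). Substituting into each constraint, equality holds for C1 and C4; the remaining constraints have slack.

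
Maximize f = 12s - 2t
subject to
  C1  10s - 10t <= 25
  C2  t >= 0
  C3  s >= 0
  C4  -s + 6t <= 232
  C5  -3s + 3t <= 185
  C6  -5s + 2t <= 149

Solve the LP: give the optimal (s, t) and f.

s = 247/5, t = 469/10, maximum f = 499

Vertices and f = 12s - 2t:
  (5/2, 0) → f = 30
  (247/5, 469/10) → f = 499
  (0, 0) → f = 0
  (0, 116/3) → f = -232/3

At the optimal vertex, 10s - 10t = 25 and -s + 6t = 232.
Solving simultaneously gives s = 247/5, t = 469/10.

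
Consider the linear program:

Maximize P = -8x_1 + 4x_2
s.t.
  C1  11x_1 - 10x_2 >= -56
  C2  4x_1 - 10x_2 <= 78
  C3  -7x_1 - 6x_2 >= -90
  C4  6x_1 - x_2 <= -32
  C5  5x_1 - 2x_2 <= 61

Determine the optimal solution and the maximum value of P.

x_1 = -134/7, x_2 = -541/35, maximum P = 3196/35

Corner points and P = -8x_1 + 4x_2:
  (-134/7, -541/35) → P = 3196/35
  (-264/49, -16/49) → P = 2048/49
  (-199/28, -149/14) → P = 100/7

The optimum lies where 11x_1 - 10x_2 = -56 and 4x_1 - 10x_2 = 78.
Solving simultaneously gives x_1 = -134/7, x_2 = -541/35.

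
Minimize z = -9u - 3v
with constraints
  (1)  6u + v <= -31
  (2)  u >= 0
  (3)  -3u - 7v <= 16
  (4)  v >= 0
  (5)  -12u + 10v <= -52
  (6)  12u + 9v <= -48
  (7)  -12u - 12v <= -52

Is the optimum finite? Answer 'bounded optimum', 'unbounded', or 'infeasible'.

infeasible

The boundaries 12u + 9v = -48 and -12u - 12v = -52 meet at (-29, 100/3), but that point violates u ≥ 0. Every candidate vertex is excluded by some other constraint, so the feasible region is empty.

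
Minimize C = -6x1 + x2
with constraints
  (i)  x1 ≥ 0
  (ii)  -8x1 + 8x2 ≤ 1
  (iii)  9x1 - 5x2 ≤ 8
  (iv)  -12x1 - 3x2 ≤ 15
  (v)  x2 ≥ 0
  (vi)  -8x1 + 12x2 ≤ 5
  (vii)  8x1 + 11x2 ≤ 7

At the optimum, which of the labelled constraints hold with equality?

Extreme points and C = -6x1 + x2:
  (0, 1/8) → C = 1/8
  (0, 0) → C = 0
  (45/152, 8/19) → C = -103/76
  (7/8, 0) → C = -21/4

The minimum is at (7/8, 0). Substituting into each constraint, equality holds for (v) and (vii); the remaining constraints have slack.

(v) and (vii)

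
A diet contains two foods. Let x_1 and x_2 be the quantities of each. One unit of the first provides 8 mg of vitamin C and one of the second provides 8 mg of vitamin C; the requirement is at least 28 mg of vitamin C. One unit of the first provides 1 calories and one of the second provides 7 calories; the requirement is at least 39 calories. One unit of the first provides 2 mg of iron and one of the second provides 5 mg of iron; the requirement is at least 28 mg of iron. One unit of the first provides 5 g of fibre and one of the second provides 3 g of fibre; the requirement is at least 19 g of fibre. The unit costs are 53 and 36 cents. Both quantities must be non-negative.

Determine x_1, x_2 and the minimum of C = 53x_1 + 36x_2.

Feasible corners and C = 53x_1 + 36x_2:
  (0, 19/3) → C = 228
  (39, 0) → C = 2067
  (1/2, 11/2) → C = 449/2
The feasible region is unbounded (it extends along (0, 1), (1, 0)), but C strictly increases along every unbounded feasible direction, so there is no improving ray and the minimum is attained at a vertex.

The binding constraints are x_1 + 7x_2 = 39 and 5x_1 + 3x_2 = 19.
Solving simultaneously gives x_1 = 1/2, x_2 = 11/2.

x_1 = 1/2, x_2 = 11/2, minimum C = 449/2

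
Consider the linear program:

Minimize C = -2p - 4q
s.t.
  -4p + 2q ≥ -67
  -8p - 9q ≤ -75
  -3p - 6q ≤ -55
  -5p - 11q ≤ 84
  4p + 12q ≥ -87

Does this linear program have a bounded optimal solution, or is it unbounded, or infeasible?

unbounded

From the feasible point (256/15, 19/30), moving in the direction (2, 4) keeps every constraint satisfied while C decreases without bound.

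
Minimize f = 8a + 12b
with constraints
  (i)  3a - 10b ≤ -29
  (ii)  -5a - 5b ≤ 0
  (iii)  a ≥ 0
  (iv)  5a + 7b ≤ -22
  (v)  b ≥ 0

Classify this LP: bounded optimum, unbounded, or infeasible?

The boundaries 3a - 10b = -29 and a = 0 meet at (0, 29/10), but that point violates 5a + 7b ≤ -22. Every candidate vertex is excluded by some other constraint, so the feasible region is empty.

infeasible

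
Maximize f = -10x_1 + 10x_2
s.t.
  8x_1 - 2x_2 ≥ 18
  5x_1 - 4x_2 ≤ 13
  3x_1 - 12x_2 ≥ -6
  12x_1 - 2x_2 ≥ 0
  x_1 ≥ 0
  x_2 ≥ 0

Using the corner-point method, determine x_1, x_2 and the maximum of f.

Extreme points and f = -10x_1 + 10x_2:
  (38/15, 17/15) → f = -14
  (9/4, 0) → f = -45/2
  (15/4, 23/16) → f = -185/8
  (13/5, 0) → f = -26

x_1 = 38/15, x_2 = 17/15, maximum f = -14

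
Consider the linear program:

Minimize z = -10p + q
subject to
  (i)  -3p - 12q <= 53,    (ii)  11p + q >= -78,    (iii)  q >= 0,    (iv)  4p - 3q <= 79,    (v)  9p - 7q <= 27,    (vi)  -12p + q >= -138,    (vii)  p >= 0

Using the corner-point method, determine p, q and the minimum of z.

p = 313/25, q = 306/25, minimum z = -2824/25

Corner points and z = -10p + q:
  (3, 0) → z = -30
  (0, 0) → z = 0
  (313/25, 306/25) → z = -2824/25
The feasible region is unbounded (it extends along (1, 12), (0, 1)), but z strictly increases along every unbounded feasible direction, so there is no improving ray and the minimum is attained at a vertex.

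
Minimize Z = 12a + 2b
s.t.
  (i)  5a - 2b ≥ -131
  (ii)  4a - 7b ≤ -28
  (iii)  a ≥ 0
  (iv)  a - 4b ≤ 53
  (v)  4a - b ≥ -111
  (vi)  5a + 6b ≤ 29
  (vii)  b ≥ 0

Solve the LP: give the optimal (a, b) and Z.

Corner points and Z = 12a + 2b:
  (0, 4) → Z = 8
  (35/59, 256/59) → Z = 932/59
  (0, 29/6) → Z = 29/3

a = 0, b = 4, minimum Z = 8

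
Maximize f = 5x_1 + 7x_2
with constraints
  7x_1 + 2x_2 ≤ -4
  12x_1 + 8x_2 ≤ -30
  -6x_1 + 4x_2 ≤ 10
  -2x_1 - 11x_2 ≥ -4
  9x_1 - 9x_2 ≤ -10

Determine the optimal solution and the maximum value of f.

x_1 = -25/12, x_2 = -5/8, maximum f = -355/24

The binding constraints are 12x_1 + 8x_2 = -30 and -6x_1 + 4x_2 = 10.
Solving simultaneously gives x_1 = -25/12, x_2 = -5/8.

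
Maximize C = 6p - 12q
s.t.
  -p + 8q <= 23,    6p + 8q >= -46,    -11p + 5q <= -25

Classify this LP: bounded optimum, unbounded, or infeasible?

From the feasible point (315/83, 278/83), moving in the direction (8, 1) keeps every constraint satisfied while C increases without bound.

unbounded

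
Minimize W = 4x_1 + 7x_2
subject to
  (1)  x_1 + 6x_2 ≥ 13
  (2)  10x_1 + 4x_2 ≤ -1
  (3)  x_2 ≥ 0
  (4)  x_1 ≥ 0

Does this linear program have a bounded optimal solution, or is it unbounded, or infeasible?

The boundaries x_1 + 6x_2 = 13 and 10x_1 + 4x_2 = -1 meet at (-29/28, 131/56), but that point violates x_1 ≥ 0. Every candidate vertex is excluded by some other constraint, so the feasible region is empty.

infeasible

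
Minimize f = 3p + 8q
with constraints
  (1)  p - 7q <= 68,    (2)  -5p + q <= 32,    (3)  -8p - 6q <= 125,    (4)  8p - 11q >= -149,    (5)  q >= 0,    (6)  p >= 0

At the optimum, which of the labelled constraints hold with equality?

(5) and (6)

Vertices and f = 3p + 8q:
  (68, 0) → f = 204
  (0, 149/11) → f = 1192/11
  (0, 0) → f = 0
The feasible region is unbounded (it extends along (7, 1), (11, 8)), but f strictly increases along every unbounded feasible direction, so there is no improving ray and the minimum is attained at a vertex.

The minimum is at (0, 0). Substituting into each constraint, equality holds for (5) and (6); the remaining constraints have slack.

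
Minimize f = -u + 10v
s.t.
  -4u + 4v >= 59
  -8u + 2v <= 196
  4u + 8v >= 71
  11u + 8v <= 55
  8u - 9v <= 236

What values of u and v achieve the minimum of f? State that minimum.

Vertices and f = -u + 10v:
  (-47/12, 65/6) → f = 449/4
  (-63/19, 869/76) → f = 4471/38
  (-713/36, 169/9) → f = 2491/12
  (-729/43, 1298/43) → f = 13709/43

u = -47/12, v = 65/6, minimum f = 449/4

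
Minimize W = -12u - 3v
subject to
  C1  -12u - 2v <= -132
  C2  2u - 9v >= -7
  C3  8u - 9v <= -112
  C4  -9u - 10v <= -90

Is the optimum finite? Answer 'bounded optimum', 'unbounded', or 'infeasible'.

infeasible

The boundaries -12u - 2v = -132 and 2u - 9v = -7 meet at (587/56, 87/28), but that point violates 8u - 9v ≤ -112. Every candidate vertex is excluded by some other constraint, so the feasible region is empty.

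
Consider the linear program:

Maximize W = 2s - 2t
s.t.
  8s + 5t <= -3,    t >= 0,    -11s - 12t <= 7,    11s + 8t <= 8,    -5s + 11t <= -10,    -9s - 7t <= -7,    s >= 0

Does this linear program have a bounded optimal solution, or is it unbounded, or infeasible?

infeasible

The boundaries -9s - 7t = -7 and s = 0 meet at (0, 1), but that point violates 8s + 5t ≤ -3. Every candidate vertex is excluded by some other constraint, so the feasible region is empty.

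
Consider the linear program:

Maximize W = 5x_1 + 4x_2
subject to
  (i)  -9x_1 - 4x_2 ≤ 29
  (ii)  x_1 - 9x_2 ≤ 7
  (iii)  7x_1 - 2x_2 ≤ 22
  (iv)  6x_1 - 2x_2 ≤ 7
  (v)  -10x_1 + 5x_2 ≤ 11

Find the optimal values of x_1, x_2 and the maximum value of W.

Extreme points and W = 5x_1 + 4x_2:
  (49/52, -35/52) → W = 105/52
  (-134/85, -81/85) → W = -994/85
  (57/10, 68/5) → W = 829/10

x_1 = 57/10, x_2 = 68/5, maximum W = 829/10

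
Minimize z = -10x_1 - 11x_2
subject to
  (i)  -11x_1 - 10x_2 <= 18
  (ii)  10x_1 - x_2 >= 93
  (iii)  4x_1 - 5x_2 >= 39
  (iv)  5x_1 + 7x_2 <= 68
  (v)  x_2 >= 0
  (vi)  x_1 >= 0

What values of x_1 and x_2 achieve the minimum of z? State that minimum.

Corner points and z = -10x_1 - 11x_2:
  (613/53, 77/53) → z = -6977/53
  (39/4, 0) → z = -195/2
  (68/5, 0) → z = -136

The optimum lies where 5x_1 + 7x_2 = 68 and x_2 = 0.
Solving simultaneously gives x_1 = 68/5, x_2 = 0.

x_1 = 68/5, x_2 = 0, minimum z = -136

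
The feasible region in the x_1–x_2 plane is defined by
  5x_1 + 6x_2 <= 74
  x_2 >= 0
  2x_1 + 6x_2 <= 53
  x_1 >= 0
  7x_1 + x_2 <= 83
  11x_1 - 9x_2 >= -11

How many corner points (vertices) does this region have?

6

Intersecting each pair of boundary lines and keeping only the points that satisfy every inequality leaves:
  (7, 13/2)
  (424/37, 103/37)
  (0, 0)
  (83/7, 0)
  (137/28, 605/84)
  (0, 11/9)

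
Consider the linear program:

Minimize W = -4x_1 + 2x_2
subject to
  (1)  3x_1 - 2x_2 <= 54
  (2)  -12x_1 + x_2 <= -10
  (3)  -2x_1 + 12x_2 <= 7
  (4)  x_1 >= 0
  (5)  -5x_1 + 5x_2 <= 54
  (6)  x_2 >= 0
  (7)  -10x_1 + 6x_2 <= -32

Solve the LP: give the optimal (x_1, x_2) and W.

Feasible corners and W = -4x_1 + 2x_2:
  (331/16, 129/32) → W = -1195/16
  (18, 0) → W = -72
  (71/18, 67/54) → W = -359/27
  (16/5, 0) → W = -64/5

x_1 = 331/16, x_2 = 129/32, minimum W = -1195/16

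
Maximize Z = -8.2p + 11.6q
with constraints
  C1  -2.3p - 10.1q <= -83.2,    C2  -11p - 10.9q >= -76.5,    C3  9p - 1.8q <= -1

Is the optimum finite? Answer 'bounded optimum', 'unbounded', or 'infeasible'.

unbounded

From the feasible point (-13423/8603, 73925/8603), moving in the direction (-10.1, 2.3) keeps every constraint satisfied while Z increases without bound.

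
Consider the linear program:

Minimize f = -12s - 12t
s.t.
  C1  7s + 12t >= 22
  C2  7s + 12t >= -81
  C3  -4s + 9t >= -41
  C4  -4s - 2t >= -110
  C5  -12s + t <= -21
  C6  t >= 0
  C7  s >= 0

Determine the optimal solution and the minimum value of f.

Vertices and f = -12s - 12t:
  (274/151, 117/151) → f = -4692/151
  (22/7, 0) → f = -264/7
  (268/11, 69/11) → f = -4044/11
  (41/4, 0) → f = -123
  (38/7, 309/7) → f = -4164/7

The binding constraints are -4s - 2t = -110 and -12s + t = -21.
Solving simultaneously gives s = 38/7, t = 309/7.

s = 38/7, t = 309/7, minimum f = -4164/7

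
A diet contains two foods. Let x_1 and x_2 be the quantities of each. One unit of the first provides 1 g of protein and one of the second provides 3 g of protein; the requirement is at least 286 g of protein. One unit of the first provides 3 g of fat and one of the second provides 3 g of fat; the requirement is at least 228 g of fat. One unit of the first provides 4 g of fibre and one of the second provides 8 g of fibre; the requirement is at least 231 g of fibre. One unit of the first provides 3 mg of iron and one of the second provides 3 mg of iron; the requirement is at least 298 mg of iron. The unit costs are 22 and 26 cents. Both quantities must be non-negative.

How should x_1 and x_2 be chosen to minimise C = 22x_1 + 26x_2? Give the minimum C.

Extreme points and C = 22x_1 + 26x_2:
  (0, 298/3) → C = 7748/3
  (286, 0) → C = 6292
  (6, 280/3) → C = 7676/3
The feasible region is unbounded (it extends along (0, 1), (1, 0)), but C strictly increases along every unbounded feasible direction, so there is no improving ray and the minimum is attained at a vertex.

The optimum lies where x_1 + 3x_2 = 286 and 3x_1 + 3x_2 = 298.
Solving simultaneously gives x_1 = 6, x_2 = 280/3.

x_1 = 6, x_2 = 280/3, minimum C = 7676/3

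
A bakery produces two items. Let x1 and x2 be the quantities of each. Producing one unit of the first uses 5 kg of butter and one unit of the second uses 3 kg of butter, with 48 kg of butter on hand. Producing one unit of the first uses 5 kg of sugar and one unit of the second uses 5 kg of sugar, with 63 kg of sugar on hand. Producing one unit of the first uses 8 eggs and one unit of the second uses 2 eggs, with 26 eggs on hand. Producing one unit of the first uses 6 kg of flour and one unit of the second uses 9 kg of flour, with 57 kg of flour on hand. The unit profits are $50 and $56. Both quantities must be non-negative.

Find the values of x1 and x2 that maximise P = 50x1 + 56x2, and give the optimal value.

x1 = 2, x2 = 5, maximum P = 380

Extreme points and P = 50x1 + 56x2:
  (0, 0) → P = 0
  (0, 19/3) → P = 1064/3
  (13/4, 0) → P = 325/2
  (2, 5) → P = 380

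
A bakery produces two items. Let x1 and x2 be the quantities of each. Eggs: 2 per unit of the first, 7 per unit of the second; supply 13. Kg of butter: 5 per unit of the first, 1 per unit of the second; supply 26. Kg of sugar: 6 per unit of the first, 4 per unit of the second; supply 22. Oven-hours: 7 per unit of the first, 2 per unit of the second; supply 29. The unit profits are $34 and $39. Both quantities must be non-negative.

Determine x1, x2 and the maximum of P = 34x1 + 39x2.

x1 = 3, x2 = 1, maximum P = 141

Extreme points and P = 34x1 + 39x2:
  (0, 0) → P = 0
  (0, 13/7) → P = 507/7
  (11/3, 0) → P = 374/3
  (3, 1) → P = 141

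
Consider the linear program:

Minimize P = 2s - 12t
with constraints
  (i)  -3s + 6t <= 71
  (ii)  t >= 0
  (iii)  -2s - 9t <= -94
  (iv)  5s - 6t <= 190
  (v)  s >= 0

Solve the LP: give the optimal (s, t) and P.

s = 261/2, t = 925/12, minimum P = -664

Corner points and P = 2s - 12t:
  (261/2, 925/12) → P = -664
  (0, 71/6) → P = -142
  (758/19, 30/19) → P = 1156/19
  (0, 94/9) → P = -376/3

At the optimal vertex, -3s + 6t = 71 and 5s - 6t = 190.
Solving simultaneously gives s = 261/2, t = 925/12.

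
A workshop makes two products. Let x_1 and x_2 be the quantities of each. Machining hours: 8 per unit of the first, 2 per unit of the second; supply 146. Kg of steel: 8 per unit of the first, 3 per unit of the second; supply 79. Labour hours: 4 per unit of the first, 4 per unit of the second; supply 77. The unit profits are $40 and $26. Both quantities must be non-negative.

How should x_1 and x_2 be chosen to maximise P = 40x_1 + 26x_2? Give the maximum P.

Extreme points and P = 40x_1 + 26x_2:
  (0, 0) → P = 0
  (0, 77/4) → P = 1001/2
  (79/8, 0) → P = 395
  (17/4, 15) → P = 560

x_1 = 17/4, x_2 = 15, maximum P = 560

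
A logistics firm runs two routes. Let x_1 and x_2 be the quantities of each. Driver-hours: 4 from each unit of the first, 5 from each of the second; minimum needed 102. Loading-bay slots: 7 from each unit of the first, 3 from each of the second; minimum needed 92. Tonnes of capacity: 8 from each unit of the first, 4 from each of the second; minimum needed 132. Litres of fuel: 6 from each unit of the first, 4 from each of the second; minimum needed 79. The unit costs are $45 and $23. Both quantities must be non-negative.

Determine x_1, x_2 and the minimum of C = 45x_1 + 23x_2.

Corner points and C = 45x_1 + 23x_2:
  (0, 33) → C = 759
  (51/2, 0) → C = 2295/2
  (21/2, 12) → C = 1497/2
The feasible region is unbounded (it extends along (0, 1), (1, 0)), but C strictly increases along every unbounded feasible direction, so there is no improving ray and the minimum is attained at a vertex.

At the optimal vertex, 4x_1 + 5x_2 = 102 and 8x_1 + 4x_2 = 132.
Solving simultaneously gives x_1 = 21/2, x_2 = 12.

x_1 = 21/2, x_2 = 12, minimum C = 1497/2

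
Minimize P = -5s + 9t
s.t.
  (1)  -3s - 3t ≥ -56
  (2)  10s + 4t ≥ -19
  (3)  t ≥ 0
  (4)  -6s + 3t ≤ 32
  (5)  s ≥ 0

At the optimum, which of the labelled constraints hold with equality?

Vertices and P = -5s + 9t:
  (56/3, 0) → P = -280/3
  (8/3, 16) → P = 392/3
  (0, 0) → P = 0
  (0, 32/3) → P = 96

The minimum is at (56/3, 0). Substituting into each constraint, equality holds for (1) and (3); the remaining constraints have slack.

(1) and (3)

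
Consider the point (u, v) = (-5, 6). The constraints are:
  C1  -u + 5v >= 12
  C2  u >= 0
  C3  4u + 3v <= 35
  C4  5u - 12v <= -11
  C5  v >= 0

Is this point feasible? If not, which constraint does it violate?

Constraint C2: u = -5, which is not ≥ 0. All other constraints are satisfied.

not feasible — violates C2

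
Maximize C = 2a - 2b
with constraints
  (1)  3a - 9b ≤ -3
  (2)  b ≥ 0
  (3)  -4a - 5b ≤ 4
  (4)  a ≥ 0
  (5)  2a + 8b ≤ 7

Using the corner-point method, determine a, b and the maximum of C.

a = 13/14, b = 9/14, maximum C = 4/7

Extreme points and C = 2a - 2b:
  (0, 1/3) → C = -2/3
  (13/14, 9/14) → C = 4/7
  (0, 7/8) → C = -7/4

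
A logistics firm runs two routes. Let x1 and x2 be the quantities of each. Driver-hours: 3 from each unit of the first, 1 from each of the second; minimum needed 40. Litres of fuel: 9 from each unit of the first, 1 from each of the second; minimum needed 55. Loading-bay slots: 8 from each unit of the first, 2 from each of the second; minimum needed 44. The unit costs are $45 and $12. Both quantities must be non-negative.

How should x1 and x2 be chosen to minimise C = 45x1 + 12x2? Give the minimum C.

Feasible corners and C = 45x1 + 12x2:
  (0, 55) → C = 660
  (40/3, 0) → C = 600
  (5/2, 65/2) → C = 1005/2
The feasible region is unbounded (it extends along (0, 1), (1, 0)), but C strictly increases along every unbounded feasible direction, so there is no improving ray and the minimum is attained at a vertex.

The binding constraints are 3x1 + x2 = 40 and 9x1 + x2 = 55.
Solving simultaneously gives x1 = 5/2, x2 = 65/2.

x1 = 5/2, x2 = 65/2, minimum C = 1005/2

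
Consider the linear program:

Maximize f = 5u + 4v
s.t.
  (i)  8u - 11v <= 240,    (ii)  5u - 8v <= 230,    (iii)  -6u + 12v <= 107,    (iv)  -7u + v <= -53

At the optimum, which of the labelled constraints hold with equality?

Extreme points and f = 5u + 4v:
  (4057/30, 1148/15) → f = 9823/10
  (343/69, -1256/69) → f = -1103/23
  (743/78, 1067/78) → f = 2661/26

The maximum is at (4057/30, 1148/15). Substituting into each constraint, equality holds for (i) and (iii); the remaining constraints have slack.

(i) and (iii)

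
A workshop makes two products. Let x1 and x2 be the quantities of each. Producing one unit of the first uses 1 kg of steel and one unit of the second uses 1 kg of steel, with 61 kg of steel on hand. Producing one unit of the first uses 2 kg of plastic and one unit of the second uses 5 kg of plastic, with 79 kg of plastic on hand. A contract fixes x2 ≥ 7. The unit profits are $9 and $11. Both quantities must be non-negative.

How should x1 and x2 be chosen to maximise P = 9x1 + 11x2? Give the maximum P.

x1 = 22, x2 = 7, maximum P = 275

Feasible corners and P = 9x1 + 11x2:
  (0, 79/5) → P = 869/5
  (0, 7) → P = 77
  (22, 7) → P = 275

The optimum lies where 2x1 + 5x2 = 79 and x2 = 7.
Solving simultaneously gives x1 = 22, x2 = 7.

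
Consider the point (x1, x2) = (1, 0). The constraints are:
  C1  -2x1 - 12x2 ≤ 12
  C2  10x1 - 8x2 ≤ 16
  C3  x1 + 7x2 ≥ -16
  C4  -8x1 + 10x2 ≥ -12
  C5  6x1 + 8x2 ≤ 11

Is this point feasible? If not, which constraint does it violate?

C1: -2 ≤ 12 ✓
C2: 10 ≤ 16 ✓
C3: 1 ≥ -16 ✓
C4: -8 ≥ -12 ✓
C5: 6 ≤ 11 ✓

feasible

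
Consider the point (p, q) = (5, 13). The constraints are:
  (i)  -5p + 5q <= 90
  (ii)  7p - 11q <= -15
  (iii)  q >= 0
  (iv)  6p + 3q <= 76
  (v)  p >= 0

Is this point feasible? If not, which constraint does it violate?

feasible

(i): 40 ≤ 90 ✓
(ii): -108 ≤ -15 ✓
(iii): 13 ≥ 0 ✓
(iv): 69 ≤ 76 ✓
(v): 5 ≥ 0 ✓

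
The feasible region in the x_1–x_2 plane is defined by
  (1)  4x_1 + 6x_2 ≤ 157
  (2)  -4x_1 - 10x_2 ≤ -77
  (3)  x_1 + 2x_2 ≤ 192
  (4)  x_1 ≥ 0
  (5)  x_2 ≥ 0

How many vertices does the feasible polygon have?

Pairwise boundary intersections that survive every other constraint:
  (0, 157/6)
  (157/4, 0)
  (0, 77/10)
  (77/4, 0)

4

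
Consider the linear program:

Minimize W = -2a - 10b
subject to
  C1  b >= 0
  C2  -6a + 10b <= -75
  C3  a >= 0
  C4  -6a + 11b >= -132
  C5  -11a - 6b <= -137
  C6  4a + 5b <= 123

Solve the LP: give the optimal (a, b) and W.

a = 321/14, b = 219/35, minimum W = -759/7

Feasible corners and W = -2a - 10b:
  (25/2, 0) → W = -25
  (22, 0) → W = -44
  (321/14, 219/35) → W = -759/7
  (2013/74, 105/37) → W = -3063/37

At the optimal vertex, -6a + 10b = -75 and 4a + 5b = 123.
Solving simultaneously gives a = 321/14, b = 219/35.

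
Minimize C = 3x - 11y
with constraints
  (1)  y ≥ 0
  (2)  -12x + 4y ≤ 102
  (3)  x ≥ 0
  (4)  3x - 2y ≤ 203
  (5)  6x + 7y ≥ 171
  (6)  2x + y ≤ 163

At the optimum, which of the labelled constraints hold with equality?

(2) and (6)

Feasible corners and C = 3x - 11y:
  (203/3, 0) → C = 203
  (57/2, 0) → C = 171/2
  (0, 51/2) → C = -561/2
  (55/2, 108) → C = -2211/2
  (0, 171/7) → C = -1881/7
  (529/7, 83/7) → C = 674/7

The minimum is at (55/2, 108). Substituting into each constraint, equality holds for (2) and (6); the remaining constraints have slack.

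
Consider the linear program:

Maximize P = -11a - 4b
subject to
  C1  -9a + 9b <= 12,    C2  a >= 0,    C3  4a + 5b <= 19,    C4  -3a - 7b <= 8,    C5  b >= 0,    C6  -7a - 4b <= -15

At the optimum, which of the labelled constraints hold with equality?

C1 and C6

Vertices and P = -11a - 4b:
  (37/27, 73/27) → P = -233/9
  (29/33, 73/33) → P = -611/33
  (19/4, 0) → P = -209/4
  (15/7, 0) → P = -165/7

The maximum is at (29/33, 73/33). Substituting into each constraint, equality holds for C1 and C6; the remaining constraints have slack.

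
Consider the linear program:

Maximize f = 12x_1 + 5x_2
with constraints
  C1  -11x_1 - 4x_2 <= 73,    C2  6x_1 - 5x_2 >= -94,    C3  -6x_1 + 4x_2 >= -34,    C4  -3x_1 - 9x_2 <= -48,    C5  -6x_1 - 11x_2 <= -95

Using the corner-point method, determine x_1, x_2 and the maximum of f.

x_1 = 91, x_2 = 128, maximum f = 1732

Corner points and f = 12x_1 + 5x_2:
  (91, 128) → f = 1732
  (-559/96, 189/16) → f = -173/16
  (377/45, 61/15) → f = 1813/15

The optimum lies where 6x_1 - 5x_2 = -94 and -6x_1 + 4x_2 = -34.
Solving simultaneously gives x_1 = 91, x_2 = 128.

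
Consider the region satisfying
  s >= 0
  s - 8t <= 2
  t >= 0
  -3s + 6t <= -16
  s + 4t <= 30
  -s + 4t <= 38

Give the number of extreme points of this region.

3

Intersecting each pair of boundary lines and keeping only the points that satisfy every inequality leaves:
  (58/9, 5/9)
  (62/3, 7/3)
  (122/9, 37/9)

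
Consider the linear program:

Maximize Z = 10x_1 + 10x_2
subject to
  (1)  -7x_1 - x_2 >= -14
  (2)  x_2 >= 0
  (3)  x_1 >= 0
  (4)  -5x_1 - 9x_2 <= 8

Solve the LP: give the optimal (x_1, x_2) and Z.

x_1 = 0, x_2 = 14, maximum Z = 140

Extreme points and Z = 10x_1 + 10x_2:
  (2, 0) → Z = 20
  (0, 14) → Z = 140
  (0, 0) → Z = 0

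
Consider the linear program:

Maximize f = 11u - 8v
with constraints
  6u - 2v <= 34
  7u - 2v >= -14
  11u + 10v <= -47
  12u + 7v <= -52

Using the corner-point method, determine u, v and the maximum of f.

Corner points and f = 11u - 8v:
  (-48, -161) → f = 760
  (67/33, -120/11) → f = 3617/33
  (-202/73, -196/73) → f = -654/73

At the optimal vertex, 6u - 2v = 34 and 7u - 2v = -14.
Solving simultaneously gives u = -48, v = -161.

u = -48, v = -161, maximum f = 760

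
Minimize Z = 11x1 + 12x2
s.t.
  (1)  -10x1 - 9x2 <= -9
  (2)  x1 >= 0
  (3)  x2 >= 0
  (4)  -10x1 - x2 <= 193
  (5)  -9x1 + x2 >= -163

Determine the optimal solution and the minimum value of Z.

Extreme points and Z = 11x1 + 12x2:
  (0, 1) → Z = 12
  (9/10, 0) → Z = 99/10
  (163/9, 0) → Z = 1793/9
The feasible region is unbounded (it extends along (0, 1), (1, 9)), but Z strictly increases along every unbounded feasible direction, so there is no improving ray and the minimum is attained at a vertex.

x1 = 9/10, x2 = 0, minimum Z = 99/10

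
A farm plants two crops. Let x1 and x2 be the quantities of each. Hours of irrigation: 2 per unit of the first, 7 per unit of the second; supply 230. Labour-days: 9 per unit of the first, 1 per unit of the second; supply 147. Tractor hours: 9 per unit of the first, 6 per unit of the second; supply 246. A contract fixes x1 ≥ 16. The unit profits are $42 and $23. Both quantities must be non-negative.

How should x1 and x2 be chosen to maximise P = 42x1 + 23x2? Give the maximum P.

x1 = 16, x2 = 3, maximum P = 741

Feasible corners and P = 42x1 + 23x2:
  (49/3, 0) → P = 686
  (16, 0) → P = 672
  (16, 3) → P = 741

The binding constraints are 9x1 + x2 = 147 and x1 = 16.
Solving simultaneously gives x1 = 16, x2 = 3.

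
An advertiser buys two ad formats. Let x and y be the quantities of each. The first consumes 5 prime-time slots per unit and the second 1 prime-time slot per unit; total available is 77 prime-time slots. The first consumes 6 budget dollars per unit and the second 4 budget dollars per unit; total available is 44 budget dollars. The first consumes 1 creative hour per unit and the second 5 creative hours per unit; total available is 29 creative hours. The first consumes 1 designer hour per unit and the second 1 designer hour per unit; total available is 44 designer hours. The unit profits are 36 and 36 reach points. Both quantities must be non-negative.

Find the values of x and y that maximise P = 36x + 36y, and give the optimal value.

Corner points and P = 36x + 36y:
  (0, 0) → P = 0
  (0, 29/5) → P = 1044/5
  (22/3, 0) → P = 264
  (4, 5) → P = 324

The binding constraints are 6x + 4y = 44 and x + 5y = 29.
Solving simultaneously gives x = 4, y = 5.

x = 4, y = 5, maximum P = 324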